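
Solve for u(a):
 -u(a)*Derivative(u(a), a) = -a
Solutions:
 u(a) = -sqrt(C1 + a^2)
 u(a) = sqrt(C1 + a^2)


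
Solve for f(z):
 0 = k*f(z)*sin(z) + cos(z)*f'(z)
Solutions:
 f(z) = C1*exp(k*log(cos(z)))


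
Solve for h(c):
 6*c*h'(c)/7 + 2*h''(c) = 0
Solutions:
 h(c) = C1 + C2*erf(sqrt(42)*c/14)


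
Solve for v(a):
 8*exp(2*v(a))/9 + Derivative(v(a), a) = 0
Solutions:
 v(a) = log(-1/(C1 - 8*a))/2 - log(2)/2 + log(3)
 v(a) = log(-sqrt(1/(C1 + 8*a))) - log(2)/2 + log(3)


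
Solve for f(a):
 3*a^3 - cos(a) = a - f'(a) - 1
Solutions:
 f(a) = C1 - 3*a^4/4 + a^2/2 - a + sin(a)


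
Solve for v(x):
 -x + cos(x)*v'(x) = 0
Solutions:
 v(x) = C1 + Integral(x/cos(x), x)


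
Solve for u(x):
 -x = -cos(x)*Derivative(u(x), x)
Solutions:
 u(x) = C1 + Integral(x/cos(x), x)


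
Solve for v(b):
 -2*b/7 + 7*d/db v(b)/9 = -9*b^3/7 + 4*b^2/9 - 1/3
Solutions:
 v(b) = C1 - 81*b^4/196 + 4*b^3/21 + 9*b^2/49 - 3*b/7


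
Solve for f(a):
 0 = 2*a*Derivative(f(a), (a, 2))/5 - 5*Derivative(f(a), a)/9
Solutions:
 f(a) = C1 + C2*a^(43/18)


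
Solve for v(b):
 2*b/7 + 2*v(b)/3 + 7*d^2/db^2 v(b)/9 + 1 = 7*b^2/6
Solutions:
 v(b) = C1*sin(sqrt(42)*b/7) + C2*cos(sqrt(42)*b/7) + 7*b^2/4 - 3*b/7 - 67/12


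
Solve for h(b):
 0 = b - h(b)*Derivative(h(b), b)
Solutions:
 h(b) = -sqrt(C1 + b^2)
 h(b) = sqrt(C1 + b^2)


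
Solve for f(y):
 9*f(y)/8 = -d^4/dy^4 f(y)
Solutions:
 f(y) = (C1*sin(2^(3/4)*sqrt(3)*y/4) + C2*cos(2^(3/4)*sqrt(3)*y/4))*exp(-2^(3/4)*sqrt(3)*y/4) + (C3*sin(2^(3/4)*sqrt(3)*y/4) + C4*cos(2^(3/4)*sqrt(3)*y/4))*exp(2^(3/4)*sqrt(3)*y/4)


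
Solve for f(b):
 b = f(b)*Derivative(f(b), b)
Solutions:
 f(b) = -sqrt(C1 + b^2)
 f(b) = sqrt(C1 + b^2)


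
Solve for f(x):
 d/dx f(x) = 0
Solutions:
 f(x) = C1


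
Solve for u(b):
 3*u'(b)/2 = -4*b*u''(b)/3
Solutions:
 u(b) = C1 + C2/b^(1/8)


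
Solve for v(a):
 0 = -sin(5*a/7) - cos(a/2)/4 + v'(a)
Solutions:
 v(a) = C1 + sin(a/2)/2 - 7*cos(5*a/7)/5


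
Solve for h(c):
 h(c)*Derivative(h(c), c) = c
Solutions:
 h(c) = -sqrt(C1 + c^2)
 h(c) = sqrt(C1 + c^2)


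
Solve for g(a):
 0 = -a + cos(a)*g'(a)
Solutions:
 g(a) = C1 + Integral(a/cos(a), a)


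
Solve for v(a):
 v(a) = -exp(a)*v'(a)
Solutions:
 v(a) = C1*exp(exp(-a))


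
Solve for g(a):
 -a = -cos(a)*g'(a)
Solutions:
 g(a) = C1 + Integral(a/cos(a), a)


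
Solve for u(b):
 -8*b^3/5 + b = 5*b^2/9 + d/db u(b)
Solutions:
 u(b) = C1 - 2*b^4/5 - 5*b^3/27 + b^2/2


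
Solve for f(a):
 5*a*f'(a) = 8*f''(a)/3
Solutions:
 f(a) = C1 + C2*erfi(sqrt(15)*a/4)


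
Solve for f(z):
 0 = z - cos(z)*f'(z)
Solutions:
 f(z) = C1 + Integral(z/cos(z), z)


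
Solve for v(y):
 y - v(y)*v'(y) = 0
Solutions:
 v(y) = -sqrt(C1 + y^2)
 v(y) = sqrt(C1 + y^2)


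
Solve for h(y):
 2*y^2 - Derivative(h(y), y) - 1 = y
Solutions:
 h(y) = C1 + 2*y^3/3 - y^2/2 - y


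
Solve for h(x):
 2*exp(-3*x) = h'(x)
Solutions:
 h(x) = C1 - 2*exp(-3*x)/3


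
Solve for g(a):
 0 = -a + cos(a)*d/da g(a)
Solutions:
 g(a) = C1 + Integral(a/cos(a), a)


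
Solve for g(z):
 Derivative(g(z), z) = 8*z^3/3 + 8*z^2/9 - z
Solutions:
 g(z) = C1 + 2*z^4/3 + 8*z^3/27 - z^2/2


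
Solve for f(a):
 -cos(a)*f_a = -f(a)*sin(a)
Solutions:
 f(a) = C1/cos(a)


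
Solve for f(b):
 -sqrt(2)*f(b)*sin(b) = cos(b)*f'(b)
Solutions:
 f(b) = C1*cos(b)^(sqrt(2))


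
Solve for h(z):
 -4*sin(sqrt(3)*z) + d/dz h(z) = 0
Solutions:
 h(z) = C1 - 4*sqrt(3)*cos(sqrt(3)*z)/3


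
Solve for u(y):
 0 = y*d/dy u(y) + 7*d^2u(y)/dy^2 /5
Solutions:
 u(y) = C1 + C2*erf(sqrt(70)*y/14)


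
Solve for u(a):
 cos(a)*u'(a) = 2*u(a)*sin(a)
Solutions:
 u(a) = C1/cos(a)^2


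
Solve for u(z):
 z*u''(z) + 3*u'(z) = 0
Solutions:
 u(z) = C1 + C2/z^2


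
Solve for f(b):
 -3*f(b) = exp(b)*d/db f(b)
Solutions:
 f(b) = C1*exp(3*exp(-b))


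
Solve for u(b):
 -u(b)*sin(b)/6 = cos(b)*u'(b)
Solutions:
 u(b) = C1*cos(b)^(1/6)


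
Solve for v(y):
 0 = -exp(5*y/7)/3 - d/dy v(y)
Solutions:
 v(y) = C1 - 7*exp(5*y/7)/15


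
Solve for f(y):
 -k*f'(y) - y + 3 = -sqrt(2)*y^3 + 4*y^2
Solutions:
 f(y) = C1 + sqrt(2)*y^4/(4*k) - 4*y^3/(3*k) - y^2/(2*k) + 3*y/k


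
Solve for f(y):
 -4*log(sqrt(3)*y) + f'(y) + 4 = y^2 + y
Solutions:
 f(y) = C1 + y^3/3 + y^2/2 + 4*y*log(y) - 8*y + y*log(9)


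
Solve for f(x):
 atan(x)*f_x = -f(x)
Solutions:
 f(x) = C1*exp(-Integral(1/atan(x), x))


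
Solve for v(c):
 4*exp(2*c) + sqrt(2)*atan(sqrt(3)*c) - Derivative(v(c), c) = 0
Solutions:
 v(c) = C1 + sqrt(2)*(c*atan(sqrt(3)*c) - sqrt(3)*log(3*c^2 + 1)/6) + 2*exp(2*c)


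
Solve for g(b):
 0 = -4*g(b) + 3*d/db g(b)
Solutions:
 g(b) = C1*exp(4*b/3)


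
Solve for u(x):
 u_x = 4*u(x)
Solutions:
 u(x) = C1*exp(4*x)


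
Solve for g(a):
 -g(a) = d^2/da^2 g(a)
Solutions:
 g(a) = C1*sin(a) + C2*cos(a)


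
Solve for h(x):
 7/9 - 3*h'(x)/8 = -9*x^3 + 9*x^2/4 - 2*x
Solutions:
 h(x) = C1 + 6*x^4 - 2*x^3 + 8*x^2/3 + 56*x/27


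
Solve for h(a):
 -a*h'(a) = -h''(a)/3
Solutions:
 h(a) = C1 + C2*erfi(sqrt(6)*a/2)


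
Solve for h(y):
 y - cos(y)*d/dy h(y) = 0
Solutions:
 h(y) = C1 + Integral(y/cos(y), y)


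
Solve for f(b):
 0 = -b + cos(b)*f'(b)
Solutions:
 f(b) = C1 + Integral(b/cos(b), b)


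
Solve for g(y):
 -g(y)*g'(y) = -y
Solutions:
 g(y) = -sqrt(C1 + y^2)
 g(y) = sqrt(C1 + y^2)


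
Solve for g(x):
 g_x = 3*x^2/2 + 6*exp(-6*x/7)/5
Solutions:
 g(x) = C1 + x^3/2 - 7*exp(-6*x/7)/5


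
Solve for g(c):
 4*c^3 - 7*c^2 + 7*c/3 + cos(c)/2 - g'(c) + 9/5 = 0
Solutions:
 g(c) = C1 + c^4 - 7*c^3/3 + 7*c^2/6 + 9*c/5 + sin(c)/2


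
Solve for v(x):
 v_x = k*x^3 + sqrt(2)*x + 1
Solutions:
 v(x) = C1 + k*x^4/4 + sqrt(2)*x^2/2 + x


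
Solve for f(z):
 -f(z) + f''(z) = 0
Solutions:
 f(z) = C1*exp(-z) + C2*exp(z)


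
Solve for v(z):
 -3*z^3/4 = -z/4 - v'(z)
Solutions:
 v(z) = C1 + 3*z^4/16 - z^2/8


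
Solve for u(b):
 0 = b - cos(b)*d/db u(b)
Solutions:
 u(b) = C1 + Integral(b/cos(b), b)


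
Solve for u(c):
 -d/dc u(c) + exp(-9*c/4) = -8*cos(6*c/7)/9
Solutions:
 u(c) = C1 + 28*sin(6*c/7)/27 - 4*exp(-9*c/4)/9


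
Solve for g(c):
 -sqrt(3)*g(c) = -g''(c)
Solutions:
 g(c) = C1*exp(-3^(1/4)*c) + C2*exp(3^(1/4)*c)


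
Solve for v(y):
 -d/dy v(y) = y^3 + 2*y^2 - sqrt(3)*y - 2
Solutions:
 v(y) = C1 - y^4/4 - 2*y^3/3 + sqrt(3)*y^2/2 + 2*y


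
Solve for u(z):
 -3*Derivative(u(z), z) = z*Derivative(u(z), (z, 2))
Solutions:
 u(z) = C1 + C2/z^2


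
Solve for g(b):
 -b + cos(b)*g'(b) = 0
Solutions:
 g(b) = C1 + Integral(b/cos(b), b)


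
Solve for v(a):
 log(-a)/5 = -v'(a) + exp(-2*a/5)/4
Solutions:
 v(a) = C1 - a*log(-a)/5 + a/5 - 5*exp(-2*a/5)/8


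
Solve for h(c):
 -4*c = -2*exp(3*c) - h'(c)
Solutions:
 h(c) = C1 + 2*c^2 - 2*exp(3*c)/3


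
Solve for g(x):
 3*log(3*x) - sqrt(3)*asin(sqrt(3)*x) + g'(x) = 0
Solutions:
 g(x) = C1 - 3*x*log(x) - 3*x*log(3) + 3*x + sqrt(3)*(x*asin(sqrt(3)*x) + sqrt(3)*sqrt(1 - 3*x^2)/3)


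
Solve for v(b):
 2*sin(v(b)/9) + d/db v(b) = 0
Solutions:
 2*b + 9*log(cos(v(b)/9) - 1)/2 - 9*log(cos(v(b)/9) + 1)/2 = C1


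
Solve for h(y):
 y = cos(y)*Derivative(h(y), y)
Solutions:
 h(y) = C1 + Integral(y/cos(y), y)


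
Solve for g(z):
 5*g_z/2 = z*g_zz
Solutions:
 g(z) = C1 + C2*z^(7/2)


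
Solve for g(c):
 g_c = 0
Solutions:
 g(c) = C1


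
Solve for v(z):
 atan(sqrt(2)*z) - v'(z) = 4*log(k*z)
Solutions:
 v(z) = C1 - 4*z*log(k*z) + z*atan(sqrt(2)*z) + 4*z - sqrt(2)*log(2*z^2 + 1)/4


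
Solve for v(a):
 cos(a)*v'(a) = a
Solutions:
 v(a) = C1 + Integral(a/cos(a), a)


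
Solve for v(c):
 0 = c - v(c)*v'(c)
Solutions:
 v(c) = -sqrt(C1 + c^2)
 v(c) = sqrt(C1 + c^2)


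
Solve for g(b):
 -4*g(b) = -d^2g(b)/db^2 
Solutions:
 g(b) = C1*exp(-2*b) + C2*exp(2*b)


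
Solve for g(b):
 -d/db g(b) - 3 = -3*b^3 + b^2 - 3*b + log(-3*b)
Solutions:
 g(b) = C1 + 3*b^4/4 - b^3/3 + 3*b^2/2 - b*log(-b) + b*(-2 - log(3))


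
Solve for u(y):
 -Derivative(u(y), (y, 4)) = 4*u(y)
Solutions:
 u(y) = (C1*sin(y) + C2*cos(y))*exp(-y) + (C3*sin(y) + C4*cos(y))*exp(y)


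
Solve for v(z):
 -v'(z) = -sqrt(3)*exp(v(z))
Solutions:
 v(z) = log(-1/(C1 + sqrt(3)*z))


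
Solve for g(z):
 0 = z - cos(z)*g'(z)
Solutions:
 g(z) = C1 + Integral(z/cos(z), z)


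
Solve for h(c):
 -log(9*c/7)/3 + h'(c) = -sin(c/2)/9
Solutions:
 h(c) = C1 + c*log(c)/3 - c*log(7) - c/3 + 2*c*log(21)/3 + 2*cos(c/2)/9


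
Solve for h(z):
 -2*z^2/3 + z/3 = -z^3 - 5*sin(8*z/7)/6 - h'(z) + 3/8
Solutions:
 h(z) = C1 - z^4/4 + 2*z^3/9 - z^2/6 + 3*z/8 + 35*cos(8*z/7)/48


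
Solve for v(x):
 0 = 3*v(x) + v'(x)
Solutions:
 v(x) = C1*exp(-3*x)


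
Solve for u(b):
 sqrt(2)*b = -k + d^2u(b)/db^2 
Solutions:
 u(b) = C1 + C2*b + sqrt(2)*b^3/6 + b^2*k/2


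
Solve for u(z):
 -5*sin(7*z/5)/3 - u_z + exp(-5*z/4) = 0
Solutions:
 u(z) = C1 + 25*cos(7*z/5)/21 - 4*exp(-5*z/4)/5


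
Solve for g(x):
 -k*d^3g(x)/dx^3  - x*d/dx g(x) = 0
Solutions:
 g(x) = C1 + Integral(C2*airyai(x*(-1/k)^(1/3)) + C3*airybi(x*(-1/k)^(1/3)), x)


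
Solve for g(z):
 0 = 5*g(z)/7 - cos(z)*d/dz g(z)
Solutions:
 g(z) = C1*(sin(z) + 1)^(5/14)/(sin(z) - 1)^(5/14)


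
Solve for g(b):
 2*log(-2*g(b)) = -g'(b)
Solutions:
 Integral(1/(log(-_y) + log(2)), (_y, g(b)))/2 = C1 - b


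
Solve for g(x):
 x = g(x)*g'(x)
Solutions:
 g(x) = -sqrt(C1 + x^2)
 g(x) = sqrt(C1 + x^2)


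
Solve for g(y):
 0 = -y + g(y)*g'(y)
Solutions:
 g(y) = -sqrt(C1 + y^2)
 g(y) = sqrt(C1 + y^2)


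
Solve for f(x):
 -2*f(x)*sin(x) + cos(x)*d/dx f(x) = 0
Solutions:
 f(x) = C1/cos(x)^2


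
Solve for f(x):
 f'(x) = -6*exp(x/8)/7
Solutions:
 f(x) = C1 - 48*exp(x/8)/7


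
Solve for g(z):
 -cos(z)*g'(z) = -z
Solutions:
 g(z) = C1 + Integral(z/cos(z), z)


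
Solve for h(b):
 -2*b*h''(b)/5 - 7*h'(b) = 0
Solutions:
 h(b) = C1 + C2/b^(33/2)


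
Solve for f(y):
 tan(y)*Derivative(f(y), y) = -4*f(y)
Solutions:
 f(y) = C1/sin(y)^4


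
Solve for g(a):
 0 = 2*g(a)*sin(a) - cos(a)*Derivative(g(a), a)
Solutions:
 g(a) = C1/cos(a)^2


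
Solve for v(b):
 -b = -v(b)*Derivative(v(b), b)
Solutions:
 v(b) = -sqrt(C1 + b^2)
 v(b) = sqrt(C1 + b^2)


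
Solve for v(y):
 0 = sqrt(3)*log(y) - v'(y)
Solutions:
 v(y) = C1 + sqrt(3)*y*log(y) - sqrt(3)*y


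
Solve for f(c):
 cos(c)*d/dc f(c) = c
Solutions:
 f(c) = C1 + Integral(c/cos(c), c)


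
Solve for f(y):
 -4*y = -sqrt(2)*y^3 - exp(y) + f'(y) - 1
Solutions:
 f(y) = C1 + sqrt(2)*y^4/4 - 2*y^2 + y + exp(y)


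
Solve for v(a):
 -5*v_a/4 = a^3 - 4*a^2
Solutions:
 v(a) = C1 - a^4/5 + 16*a^3/15


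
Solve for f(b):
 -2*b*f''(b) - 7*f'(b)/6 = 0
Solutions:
 f(b) = C1 + C2*b^(5/12)


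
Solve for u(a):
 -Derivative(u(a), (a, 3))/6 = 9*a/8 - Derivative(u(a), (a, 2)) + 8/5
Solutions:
 u(a) = C1 + C2*a + C3*exp(6*a) + 3*a^3/16 + 143*a^2/160


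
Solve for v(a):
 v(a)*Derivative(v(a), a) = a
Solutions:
 v(a) = -sqrt(C1 + a^2)
 v(a) = sqrt(C1 + a^2)


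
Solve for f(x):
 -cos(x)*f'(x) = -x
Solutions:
 f(x) = C1 + Integral(x/cos(x), x)


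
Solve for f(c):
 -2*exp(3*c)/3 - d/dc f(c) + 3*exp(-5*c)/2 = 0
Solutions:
 f(c) = C1 - 2*exp(3*c)/9 - 3*exp(-5*c)/10


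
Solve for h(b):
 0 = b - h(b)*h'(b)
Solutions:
 h(b) = -sqrt(C1 + b^2)
 h(b) = sqrt(C1 + b^2)


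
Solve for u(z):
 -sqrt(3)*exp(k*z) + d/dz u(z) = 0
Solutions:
 u(z) = C1 + sqrt(3)*exp(k*z)/k


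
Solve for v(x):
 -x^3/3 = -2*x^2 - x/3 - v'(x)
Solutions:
 v(x) = C1 + x^4/12 - 2*x^3/3 - x^2/6


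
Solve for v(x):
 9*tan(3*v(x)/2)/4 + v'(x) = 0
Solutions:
 v(x) = -2*asin(C1*exp(-27*x/8))/3 + 2*pi/3
 v(x) = 2*asin(C1*exp(-27*x/8))/3


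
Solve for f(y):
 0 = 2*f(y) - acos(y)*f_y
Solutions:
 f(y) = C1*exp(2*Integral(1/acos(y), y))


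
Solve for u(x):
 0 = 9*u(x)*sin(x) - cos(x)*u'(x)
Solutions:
 u(x) = C1/cos(x)^9


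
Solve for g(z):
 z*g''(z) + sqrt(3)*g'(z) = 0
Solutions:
 g(z) = C1 + C2*z^(1 - sqrt(3))


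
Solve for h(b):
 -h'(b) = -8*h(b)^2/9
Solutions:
 h(b) = -9/(C1 + 8*b)


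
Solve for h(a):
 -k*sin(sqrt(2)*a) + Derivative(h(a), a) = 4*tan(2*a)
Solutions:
 h(a) = C1 - sqrt(2)*k*cos(sqrt(2)*a)/2 - 2*log(cos(2*a))


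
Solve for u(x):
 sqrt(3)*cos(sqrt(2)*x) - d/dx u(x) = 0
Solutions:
 u(x) = C1 + sqrt(6)*sin(sqrt(2)*x)/2


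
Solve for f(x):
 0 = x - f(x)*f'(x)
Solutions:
 f(x) = -sqrt(C1 + x^2)
 f(x) = sqrt(C1 + x^2)


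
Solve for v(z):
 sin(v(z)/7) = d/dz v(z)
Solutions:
 -z + 7*log(cos(v(z)/7) - 1)/2 - 7*log(cos(v(z)/7) + 1)/2 = C1


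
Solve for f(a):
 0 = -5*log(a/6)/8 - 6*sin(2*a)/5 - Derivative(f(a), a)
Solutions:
 f(a) = C1 - 5*a*log(a)/8 + 5*a/8 + 5*a*log(6)/8 + 3*cos(2*a)/5


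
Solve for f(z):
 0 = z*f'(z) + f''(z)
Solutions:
 f(z) = C1 + C2*erf(sqrt(2)*z/2)


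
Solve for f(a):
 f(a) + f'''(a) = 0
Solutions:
 f(a) = C3*exp(-a) + (C1*sin(sqrt(3)*a/2) + C2*cos(sqrt(3)*a/2))*exp(a/2)


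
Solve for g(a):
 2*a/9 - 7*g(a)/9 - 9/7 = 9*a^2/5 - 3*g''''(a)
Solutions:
 g(a) = C1*exp(-21^(1/4)*a/3) + C2*exp(21^(1/4)*a/3) + C3*sin(21^(1/4)*a/3) + C4*cos(21^(1/4)*a/3) - 81*a^2/35 + 2*a/7 - 81/49


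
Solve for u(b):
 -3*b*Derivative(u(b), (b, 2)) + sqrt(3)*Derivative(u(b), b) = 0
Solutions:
 u(b) = C1 + C2*b^(sqrt(3)/3 + 1)


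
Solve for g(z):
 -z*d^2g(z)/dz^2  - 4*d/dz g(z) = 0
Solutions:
 g(z) = C1 + C2/z^3


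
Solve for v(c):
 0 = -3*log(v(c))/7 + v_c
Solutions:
 Integral(1/log(_y), (_y, v(c))) = C1 + 3*c/7


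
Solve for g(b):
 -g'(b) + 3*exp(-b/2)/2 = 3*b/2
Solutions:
 g(b) = C1 - 3*b^2/4 - 3*exp(-b/2)


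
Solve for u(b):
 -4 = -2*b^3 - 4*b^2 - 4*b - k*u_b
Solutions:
 u(b) = C1 - b^4/(2*k) - 4*b^3/(3*k) - 2*b^2/k + 4*b/k


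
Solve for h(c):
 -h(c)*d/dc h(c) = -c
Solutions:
 h(c) = -sqrt(C1 + c^2)
 h(c) = sqrt(C1 + c^2)


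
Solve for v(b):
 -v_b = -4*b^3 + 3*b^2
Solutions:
 v(b) = C1 + b^4 - b^3


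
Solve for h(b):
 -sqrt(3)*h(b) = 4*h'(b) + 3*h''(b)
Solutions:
 h(b) = (C1*sin(b*sqrt(-4 + 3*sqrt(3))/3) + C2*cos(b*sqrt(-4 + 3*sqrt(3))/3))*exp(-2*b/3)


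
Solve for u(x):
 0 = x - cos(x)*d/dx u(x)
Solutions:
 u(x) = C1 + Integral(x/cos(x), x)


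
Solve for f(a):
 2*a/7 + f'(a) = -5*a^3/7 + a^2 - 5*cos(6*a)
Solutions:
 f(a) = C1 - 5*a^4/28 + a^3/3 - a^2/7 - 5*sin(6*a)/6


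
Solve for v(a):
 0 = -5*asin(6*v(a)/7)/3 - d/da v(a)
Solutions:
 Integral(1/asin(6*_y/7), (_y, v(a))) = C1 - 5*a/3


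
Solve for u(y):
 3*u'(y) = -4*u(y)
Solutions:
 u(y) = C1*exp(-4*y/3)


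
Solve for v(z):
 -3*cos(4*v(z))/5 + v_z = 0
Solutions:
 -3*z/5 - log(sin(4*v(z)) - 1)/8 + log(sin(4*v(z)) + 1)/8 = C1


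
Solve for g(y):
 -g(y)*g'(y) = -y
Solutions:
 g(y) = -sqrt(C1 + y^2)
 g(y) = sqrt(C1 + y^2)


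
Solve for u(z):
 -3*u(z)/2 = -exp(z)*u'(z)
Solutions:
 u(z) = C1*exp(-3*exp(-z)/2)


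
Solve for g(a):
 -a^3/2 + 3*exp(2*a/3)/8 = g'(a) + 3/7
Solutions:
 g(a) = C1 - a^4/8 - 3*a/7 + 9*exp(2*a/3)/16


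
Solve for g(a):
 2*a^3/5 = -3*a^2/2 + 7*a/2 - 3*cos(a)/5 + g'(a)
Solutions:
 g(a) = C1 + a^4/10 + a^3/2 - 7*a^2/4 + 3*sin(a)/5


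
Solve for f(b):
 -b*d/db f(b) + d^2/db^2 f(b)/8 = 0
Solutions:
 f(b) = C1 + C2*erfi(2*b)


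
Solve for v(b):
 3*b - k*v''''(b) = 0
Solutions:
 v(b) = C1 + C2*b + C3*b^2 + C4*b^3 + b^5/(40*k)


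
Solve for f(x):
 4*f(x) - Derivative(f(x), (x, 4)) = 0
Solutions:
 f(x) = C1*exp(-sqrt(2)*x) + C2*exp(sqrt(2)*x) + C3*sin(sqrt(2)*x) + C4*cos(sqrt(2)*x)


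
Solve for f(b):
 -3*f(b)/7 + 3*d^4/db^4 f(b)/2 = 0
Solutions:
 f(b) = C1*exp(-2^(1/4)*7^(3/4)*b/7) + C2*exp(2^(1/4)*7^(3/4)*b/7) + C3*sin(2^(1/4)*7^(3/4)*b/7) + C4*cos(2^(1/4)*7^(3/4)*b/7)


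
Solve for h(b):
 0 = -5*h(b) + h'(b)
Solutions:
 h(b) = C1*exp(5*b)


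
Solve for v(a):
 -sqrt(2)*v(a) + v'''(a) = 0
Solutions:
 v(a) = C3*exp(2^(1/6)*a) + (C1*sin(2^(1/6)*sqrt(3)*a/2) + C2*cos(2^(1/6)*sqrt(3)*a/2))*exp(-2^(1/6)*a/2)


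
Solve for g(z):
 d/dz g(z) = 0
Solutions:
 g(z) = C1


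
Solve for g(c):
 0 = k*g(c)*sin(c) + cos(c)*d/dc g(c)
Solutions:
 g(c) = C1*exp(k*log(cos(c)))


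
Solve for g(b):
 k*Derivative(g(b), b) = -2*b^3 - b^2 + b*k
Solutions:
 g(b) = C1 - b^4/(2*k) - b^3/(3*k) + b^2/2


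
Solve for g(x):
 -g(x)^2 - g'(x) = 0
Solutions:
 g(x) = 1/(C1 + x)


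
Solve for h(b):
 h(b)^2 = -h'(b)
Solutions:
 h(b) = 1/(C1 + b)


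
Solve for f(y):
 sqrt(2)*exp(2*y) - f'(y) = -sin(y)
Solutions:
 f(y) = C1 + sqrt(2)*exp(2*y)/2 - cos(y)


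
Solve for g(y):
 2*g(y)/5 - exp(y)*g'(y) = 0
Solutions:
 g(y) = C1*exp(-2*exp(-y)/5)


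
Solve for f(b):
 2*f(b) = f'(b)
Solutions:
 f(b) = C1*exp(2*b)


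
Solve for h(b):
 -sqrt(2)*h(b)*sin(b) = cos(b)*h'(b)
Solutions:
 h(b) = C1*cos(b)^(sqrt(2))


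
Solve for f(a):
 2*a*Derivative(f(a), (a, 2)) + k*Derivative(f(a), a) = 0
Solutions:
 f(a) = C1 + a^(1 - re(k)/2)*(C2*sin(log(a)*Abs(im(k))/2) + C3*cos(log(a)*im(k)/2))


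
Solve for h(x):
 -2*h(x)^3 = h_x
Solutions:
 h(x) = -sqrt(2)*sqrt(-1/(C1 - 2*x))/2
 h(x) = sqrt(2)*sqrt(-1/(C1 - 2*x))/2


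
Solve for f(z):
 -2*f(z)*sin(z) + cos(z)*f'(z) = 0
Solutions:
 f(z) = C1/cos(z)^2


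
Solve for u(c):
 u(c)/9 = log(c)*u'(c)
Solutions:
 u(c) = C1*exp(Integral(1/log(c), c)/9)


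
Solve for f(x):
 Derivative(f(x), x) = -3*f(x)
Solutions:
 f(x) = C1*exp(-3*x)


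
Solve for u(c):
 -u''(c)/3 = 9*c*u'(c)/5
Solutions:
 u(c) = C1 + C2*erf(3*sqrt(30)*c/10)


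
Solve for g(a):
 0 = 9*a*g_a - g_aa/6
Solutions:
 g(a) = C1 + C2*erfi(3*sqrt(3)*a)


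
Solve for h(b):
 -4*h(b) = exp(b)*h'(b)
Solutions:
 h(b) = C1*exp(4*exp(-b))


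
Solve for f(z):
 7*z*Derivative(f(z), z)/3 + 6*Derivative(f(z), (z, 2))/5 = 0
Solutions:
 f(z) = C1 + C2*erf(sqrt(35)*z/6)


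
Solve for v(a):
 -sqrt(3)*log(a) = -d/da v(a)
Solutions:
 v(a) = C1 + sqrt(3)*a*log(a) - sqrt(3)*a


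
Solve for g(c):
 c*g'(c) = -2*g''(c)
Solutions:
 g(c) = C1 + C2*erf(c/2)


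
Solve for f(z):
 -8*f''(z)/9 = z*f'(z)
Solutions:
 f(z) = C1 + C2*erf(3*z/4)


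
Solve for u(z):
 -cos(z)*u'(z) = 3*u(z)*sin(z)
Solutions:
 u(z) = C1*cos(z)^3


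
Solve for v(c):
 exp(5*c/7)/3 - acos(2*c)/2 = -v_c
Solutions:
 v(c) = C1 + c*acos(2*c)/2 - sqrt(1 - 4*c^2)/4 - 7*exp(5*c/7)/15


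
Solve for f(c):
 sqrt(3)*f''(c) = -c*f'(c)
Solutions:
 f(c) = C1 + C2*erf(sqrt(2)*3^(3/4)*c/6)


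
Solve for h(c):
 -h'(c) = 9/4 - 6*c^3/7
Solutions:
 h(c) = C1 + 3*c^4/14 - 9*c/4


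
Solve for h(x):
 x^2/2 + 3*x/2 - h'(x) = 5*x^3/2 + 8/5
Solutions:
 h(x) = C1 - 5*x^4/8 + x^3/6 + 3*x^2/4 - 8*x/5


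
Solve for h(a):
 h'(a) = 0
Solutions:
 h(a) = C1


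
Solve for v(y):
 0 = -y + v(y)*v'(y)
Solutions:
 v(y) = -sqrt(C1 + y^2)
 v(y) = sqrt(C1 + y^2)


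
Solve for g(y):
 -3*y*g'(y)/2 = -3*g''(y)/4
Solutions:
 g(y) = C1 + C2*erfi(y)


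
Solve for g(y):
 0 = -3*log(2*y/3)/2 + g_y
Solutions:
 g(y) = C1 + 3*y*log(y)/2 - 3*y*log(3)/2 - 3*y/2 + 3*y*log(2)/2


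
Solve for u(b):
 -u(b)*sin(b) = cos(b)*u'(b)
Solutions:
 u(b) = C1*cos(b)


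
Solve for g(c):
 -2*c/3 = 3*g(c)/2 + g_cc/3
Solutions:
 g(c) = C1*sin(3*sqrt(2)*c/2) + C2*cos(3*sqrt(2)*c/2) - 4*c/9


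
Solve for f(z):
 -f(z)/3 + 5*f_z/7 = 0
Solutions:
 f(z) = C1*exp(7*z/15)


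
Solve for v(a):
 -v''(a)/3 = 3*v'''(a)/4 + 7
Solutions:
 v(a) = C1 + C2*a + C3*exp(-4*a/9) - 21*a^2/2


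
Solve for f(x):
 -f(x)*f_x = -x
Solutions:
 f(x) = -sqrt(C1 + x^2)
 f(x) = sqrt(C1 + x^2)


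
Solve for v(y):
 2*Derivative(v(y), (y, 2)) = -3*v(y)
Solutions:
 v(y) = C1*sin(sqrt(6)*y/2) + C2*cos(sqrt(6)*y/2)


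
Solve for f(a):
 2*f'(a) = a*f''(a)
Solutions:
 f(a) = C1 + C2*a^3


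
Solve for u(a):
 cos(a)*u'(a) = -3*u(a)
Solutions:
 u(a) = C1*(sin(a) - 1)^(3/2)/(sin(a) + 1)^(3/2)


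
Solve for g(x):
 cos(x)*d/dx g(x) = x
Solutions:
 g(x) = C1 + Integral(x/cos(x), x)


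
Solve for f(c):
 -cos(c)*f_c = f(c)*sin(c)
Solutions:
 f(c) = C1*cos(c)


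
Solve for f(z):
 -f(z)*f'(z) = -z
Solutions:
 f(z) = -sqrt(C1 + z^2)
 f(z) = sqrt(C1 + z^2)


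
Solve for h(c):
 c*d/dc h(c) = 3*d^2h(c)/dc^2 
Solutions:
 h(c) = C1 + C2*erfi(sqrt(6)*c/6)


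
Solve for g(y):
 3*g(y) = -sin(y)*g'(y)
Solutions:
 g(y) = C1*(cos(y) + 1)^(3/2)/(cos(y) - 1)^(3/2)


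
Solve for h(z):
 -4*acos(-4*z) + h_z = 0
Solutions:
 h(z) = C1 + 4*z*acos(-4*z) + sqrt(1 - 16*z^2)


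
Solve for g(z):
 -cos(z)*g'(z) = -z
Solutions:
 g(z) = C1 + Integral(z/cos(z), z)


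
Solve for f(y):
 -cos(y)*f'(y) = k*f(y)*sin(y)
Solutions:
 f(y) = C1*exp(k*log(cos(y)))


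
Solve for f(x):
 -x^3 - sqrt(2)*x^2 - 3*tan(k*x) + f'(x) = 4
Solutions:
 f(x) = C1 + x^4/4 + sqrt(2)*x^3/3 + 4*x + 3*Piecewise((-log(cos(k*x))/k, Ne(k, 0)), (0, True))


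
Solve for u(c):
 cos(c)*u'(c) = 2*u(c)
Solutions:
 u(c) = C1*(sin(c) + 1)/(sin(c) - 1)


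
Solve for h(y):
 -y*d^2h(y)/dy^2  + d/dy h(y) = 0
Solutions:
 h(y) = C1 + C2*y^2


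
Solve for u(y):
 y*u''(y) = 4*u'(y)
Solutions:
 u(y) = C1 + C2*y^5


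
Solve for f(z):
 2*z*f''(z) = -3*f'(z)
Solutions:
 f(z) = C1 + C2/sqrt(z)


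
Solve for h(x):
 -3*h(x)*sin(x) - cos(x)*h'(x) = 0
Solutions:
 h(x) = C1*cos(x)^3


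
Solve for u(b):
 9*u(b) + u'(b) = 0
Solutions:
 u(b) = C1*exp(-9*b)


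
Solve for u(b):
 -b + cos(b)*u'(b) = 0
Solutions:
 u(b) = C1 + Integral(b/cos(b), b)


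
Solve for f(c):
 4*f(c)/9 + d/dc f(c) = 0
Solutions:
 f(c) = C1*exp(-4*c/9)


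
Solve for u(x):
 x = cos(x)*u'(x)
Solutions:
 u(x) = C1 + Integral(x/cos(x), x)


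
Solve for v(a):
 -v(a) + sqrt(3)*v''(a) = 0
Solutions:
 v(a) = C1*exp(-3^(3/4)*a/3) + C2*exp(3^(3/4)*a/3)


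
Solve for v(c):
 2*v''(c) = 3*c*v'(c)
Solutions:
 v(c) = C1 + C2*erfi(sqrt(3)*c/2)


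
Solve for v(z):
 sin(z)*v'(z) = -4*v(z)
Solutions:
 v(z) = C1*(cos(z)^2 + 2*cos(z) + 1)/(cos(z)^2 - 2*cos(z) + 1)


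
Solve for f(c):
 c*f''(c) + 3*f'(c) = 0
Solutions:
 f(c) = C1 + C2/c^2


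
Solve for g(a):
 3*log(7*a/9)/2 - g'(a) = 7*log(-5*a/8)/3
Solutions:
 g(a) = C1 - 5*a*log(a)/6 + a*(-3*log(15) + 5/6 + log(7)/2 + 2*log(5)/3 + log(896) - 7*I*pi/3)


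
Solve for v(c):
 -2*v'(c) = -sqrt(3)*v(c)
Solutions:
 v(c) = C1*exp(sqrt(3)*c/2)


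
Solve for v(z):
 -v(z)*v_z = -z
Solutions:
 v(z) = -sqrt(C1 + z^2)
 v(z) = sqrt(C1 + z^2)


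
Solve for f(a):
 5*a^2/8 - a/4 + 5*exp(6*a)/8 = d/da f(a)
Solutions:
 f(a) = C1 + 5*a^3/24 - a^2/8 + 5*exp(6*a)/48


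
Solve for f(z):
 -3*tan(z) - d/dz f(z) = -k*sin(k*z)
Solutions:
 f(z) = C1 + k*Piecewise((-cos(k*z)/k, Ne(k, 0)), (0, True)) + 3*log(cos(z))


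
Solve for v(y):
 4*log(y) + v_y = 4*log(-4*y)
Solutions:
 v(y) = C1 + 4*y*(2*log(2) + I*pi)


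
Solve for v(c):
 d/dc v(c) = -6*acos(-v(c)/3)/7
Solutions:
 Integral(1/acos(-_y/3), (_y, v(c))) = C1 - 6*c/7


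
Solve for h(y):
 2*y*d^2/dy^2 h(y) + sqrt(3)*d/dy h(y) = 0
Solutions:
 h(y) = C1 + C2*y^(1 - sqrt(3)/2)


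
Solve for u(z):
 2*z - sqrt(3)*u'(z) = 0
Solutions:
 u(z) = C1 + sqrt(3)*z^2/3


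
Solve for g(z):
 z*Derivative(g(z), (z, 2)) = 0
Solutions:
 g(z) = C1 + C2*z


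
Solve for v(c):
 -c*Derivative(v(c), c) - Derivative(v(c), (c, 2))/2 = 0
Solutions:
 v(c) = C1 + C2*erf(c)


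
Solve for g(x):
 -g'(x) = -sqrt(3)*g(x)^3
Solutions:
 g(x) = -sqrt(2)*sqrt(-1/(C1 + sqrt(3)*x))/2
 g(x) = sqrt(2)*sqrt(-1/(C1 + sqrt(3)*x))/2


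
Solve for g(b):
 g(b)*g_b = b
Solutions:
 g(b) = -sqrt(C1 + b^2)
 g(b) = sqrt(C1 + b^2)


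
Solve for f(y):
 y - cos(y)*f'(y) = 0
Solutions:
 f(y) = C1 + Integral(y/cos(y), y)


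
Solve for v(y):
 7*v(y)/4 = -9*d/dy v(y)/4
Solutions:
 v(y) = C1*exp(-7*y/9)


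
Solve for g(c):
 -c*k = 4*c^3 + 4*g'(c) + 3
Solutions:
 g(c) = C1 - c^4/4 - c^2*k/8 - 3*c/4


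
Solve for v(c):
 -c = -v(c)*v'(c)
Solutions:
 v(c) = -sqrt(C1 + c^2)
 v(c) = sqrt(C1 + c^2)


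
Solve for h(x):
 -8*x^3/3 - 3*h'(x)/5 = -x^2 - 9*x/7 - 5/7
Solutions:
 h(x) = C1 - 10*x^4/9 + 5*x^3/9 + 15*x^2/14 + 25*x/21


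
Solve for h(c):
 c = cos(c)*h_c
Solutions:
 h(c) = C1 + Integral(c/cos(c), c)


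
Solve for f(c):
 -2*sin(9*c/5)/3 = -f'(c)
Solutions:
 f(c) = C1 - 10*cos(9*c/5)/27


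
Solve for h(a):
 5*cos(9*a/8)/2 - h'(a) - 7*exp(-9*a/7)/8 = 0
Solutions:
 h(a) = C1 + 20*sin(9*a/8)/9 + 49*exp(-9*a/7)/72


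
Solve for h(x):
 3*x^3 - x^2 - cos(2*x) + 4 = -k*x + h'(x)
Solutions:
 h(x) = C1 + k*x^2/2 + 3*x^4/4 - x^3/3 + 4*x - sin(2*x)/2


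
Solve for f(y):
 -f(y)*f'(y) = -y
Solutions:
 f(y) = -sqrt(C1 + y^2)
 f(y) = sqrt(C1 + y^2)


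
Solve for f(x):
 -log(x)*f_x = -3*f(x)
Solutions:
 f(x) = C1*exp(3*Integral(1/log(x), x))


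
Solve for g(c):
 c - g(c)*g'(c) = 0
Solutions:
 g(c) = -sqrt(C1 + c^2)
 g(c) = sqrt(C1 + c^2)


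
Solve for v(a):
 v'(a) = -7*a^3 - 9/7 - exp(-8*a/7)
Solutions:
 v(a) = C1 - 7*a^4/4 - 9*a/7 + 7*exp(-8*a/7)/8


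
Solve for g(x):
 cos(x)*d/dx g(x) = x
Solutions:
 g(x) = C1 + Integral(x/cos(x), x)


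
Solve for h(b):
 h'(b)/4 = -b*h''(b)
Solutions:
 h(b) = C1 + C2*b^(3/4)


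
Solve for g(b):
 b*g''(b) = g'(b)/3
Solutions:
 g(b) = C1 + C2*b^(4/3)


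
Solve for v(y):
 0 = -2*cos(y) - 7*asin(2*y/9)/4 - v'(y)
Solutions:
 v(y) = C1 - 7*y*asin(2*y/9)/4 - 7*sqrt(81 - 4*y^2)/8 - 2*sin(y)


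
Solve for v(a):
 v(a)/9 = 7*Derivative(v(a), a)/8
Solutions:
 v(a) = C1*exp(8*a/63)


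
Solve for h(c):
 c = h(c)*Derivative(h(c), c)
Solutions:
 h(c) = -sqrt(C1 + c^2)
 h(c) = sqrt(C1 + c^2)


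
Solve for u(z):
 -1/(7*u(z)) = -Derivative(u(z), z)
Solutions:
 u(z) = -sqrt(C1 + 14*z)/7
 u(z) = sqrt(C1 + 14*z)/7


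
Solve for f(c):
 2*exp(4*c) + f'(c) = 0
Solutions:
 f(c) = C1 - exp(4*c)/2


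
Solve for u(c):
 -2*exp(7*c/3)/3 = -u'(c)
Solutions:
 u(c) = C1 + 2*exp(7*c/3)/7


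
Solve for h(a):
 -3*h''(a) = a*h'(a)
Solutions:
 h(a) = C1 + C2*erf(sqrt(6)*a/6)


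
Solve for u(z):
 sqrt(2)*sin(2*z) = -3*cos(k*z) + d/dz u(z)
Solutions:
 u(z) = C1 - sqrt(2)*cos(2*z)/2 + 3*sin(k*z)/k


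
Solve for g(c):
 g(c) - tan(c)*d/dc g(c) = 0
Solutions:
 g(c) = C1*sin(c)


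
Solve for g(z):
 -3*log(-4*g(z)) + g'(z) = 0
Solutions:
 -Integral(1/(log(-_y) + 2*log(2)), (_y, g(z)))/3 = C1 - z


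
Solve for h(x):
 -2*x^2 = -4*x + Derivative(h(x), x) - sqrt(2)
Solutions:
 h(x) = C1 - 2*x^3/3 + 2*x^2 + sqrt(2)*x


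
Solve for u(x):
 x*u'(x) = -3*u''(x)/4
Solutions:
 u(x) = C1 + C2*erf(sqrt(6)*x/3)


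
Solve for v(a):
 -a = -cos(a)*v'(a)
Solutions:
 v(a) = C1 + Integral(a/cos(a), a)


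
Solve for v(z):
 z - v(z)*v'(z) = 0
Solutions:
 v(z) = -sqrt(C1 + z^2)
 v(z) = sqrt(C1 + z^2)


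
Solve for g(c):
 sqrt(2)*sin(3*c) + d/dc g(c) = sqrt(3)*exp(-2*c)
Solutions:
 g(c) = C1 + sqrt(2)*cos(3*c)/3 - sqrt(3)*exp(-2*c)/2


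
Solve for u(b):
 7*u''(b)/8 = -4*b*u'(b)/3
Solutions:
 u(b) = C1 + C2*erf(4*sqrt(21)*b/21)


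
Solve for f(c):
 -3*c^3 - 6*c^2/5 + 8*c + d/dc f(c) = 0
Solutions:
 f(c) = C1 + 3*c^4/4 + 2*c^3/5 - 4*c^2


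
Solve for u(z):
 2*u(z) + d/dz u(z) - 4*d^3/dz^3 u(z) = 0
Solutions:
 u(z) = C1*exp(-3^(1/3)*z*(3^(1/3)/(sqrt(321) + 18)^(1/3) + (sqrt(321) + 18)^(1/3))/12)*sin(3^(1/6)*z*(-3^(2/3)*(sqrt(321) + 18)^(1/3) + 3/(sqrt(321) + 18)^(1/3))/12) + C2*exp(-3^(1/3)*z*(3^(1/3)/(sqrt(321) + 18)^(1/3) + (sqrt(321) + 18)^(1/3))/12)*cos(3^(1/6)*z*(-3^(2/3)*(sqrt(321) + 18)^(1/3) + 3/(sqrt(321) + 18)^(1/3))/12) + C3*exp(3^(1/3)*z*(3^(1/3)/(sqrt(321) + 18)^(1/3) + (sqrt(321) + 18)^(1/3))/6)


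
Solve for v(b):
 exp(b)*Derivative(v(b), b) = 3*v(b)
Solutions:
 v(b) = C1*exp(-3*exp(-b))


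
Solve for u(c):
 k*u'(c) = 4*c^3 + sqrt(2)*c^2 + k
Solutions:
 u(c) = C1 + c^4/k + sqrt(2)*c^3/(3*k) + c


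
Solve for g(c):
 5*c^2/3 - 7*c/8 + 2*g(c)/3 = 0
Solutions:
 g(c) = c*(21 - 40*c)/16


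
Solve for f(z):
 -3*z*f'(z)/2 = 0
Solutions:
 f(z) = C1


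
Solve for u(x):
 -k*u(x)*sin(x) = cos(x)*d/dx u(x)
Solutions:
 u(x) = C1*exp(k*log(cos(x)))


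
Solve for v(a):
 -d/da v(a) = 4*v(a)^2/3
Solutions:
 v(a) = 3/(C1 + 4*a)


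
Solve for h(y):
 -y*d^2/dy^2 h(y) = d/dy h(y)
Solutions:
 h(y) = C1 + C2*log(y)


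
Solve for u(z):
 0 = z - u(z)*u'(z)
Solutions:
 u(z) = -sqrt(C1 + z^2)
 u(z) = sqrt(C1 + z^2)


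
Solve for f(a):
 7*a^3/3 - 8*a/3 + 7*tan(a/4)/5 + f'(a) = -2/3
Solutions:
 f(a) = C1 - 7*a^4/12 + 4*a^2/3 - 2*a/3 + 28*log(cos(a/4))/5


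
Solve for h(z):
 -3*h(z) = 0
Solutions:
 h(z) = 0


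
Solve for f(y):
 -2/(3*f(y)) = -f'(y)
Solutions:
 f(y) = -sqrt(C1 + 12*y)/3
 f(y) = sqrt(C1 + 12*y)/3


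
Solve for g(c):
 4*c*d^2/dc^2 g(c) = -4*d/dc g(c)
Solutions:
 g(c) = C1 + C2*log(c)


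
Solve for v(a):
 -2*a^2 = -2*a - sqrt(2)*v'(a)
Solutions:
 v(a) = C1 + sqrt(2)*a^3/3 - sqrt(2)*a^2/2


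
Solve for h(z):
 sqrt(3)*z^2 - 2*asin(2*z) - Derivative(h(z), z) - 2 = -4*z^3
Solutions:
 h(z) = C1 + z^4 + sqrt(3)*z^3/3 - 2*z*asin(2*z) - 2*z - sqrt(1 - 4*z^2)


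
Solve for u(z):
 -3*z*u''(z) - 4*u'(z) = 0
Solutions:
 u(z) = C1 + C2/z^(1/3)


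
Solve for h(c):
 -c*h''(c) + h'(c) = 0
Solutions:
 h(c) = C1 + C2*c^2


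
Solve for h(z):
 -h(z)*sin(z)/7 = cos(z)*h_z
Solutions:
 h(z) = C1*cos(z)^(1/7)


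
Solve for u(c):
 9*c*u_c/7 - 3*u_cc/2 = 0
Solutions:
 u(c) = C1 + C2*erfi(sqrt(21)*c/7)


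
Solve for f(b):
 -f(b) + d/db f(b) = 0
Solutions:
 f(b) = C1*exp(b)


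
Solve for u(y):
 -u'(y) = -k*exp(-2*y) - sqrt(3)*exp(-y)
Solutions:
 u(y) = C1 - k*exp(-2*y)/2 - sqrt(3)*exp(-y)


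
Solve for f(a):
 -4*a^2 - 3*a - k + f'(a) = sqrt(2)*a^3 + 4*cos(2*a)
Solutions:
 f(a) = C1 + sqrt(2)*a^4/4 + 4*a^3/3 + 3*a^2/2 + a*k + 2*sin(2*a)


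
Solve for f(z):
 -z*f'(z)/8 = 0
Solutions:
 f(z) = C1


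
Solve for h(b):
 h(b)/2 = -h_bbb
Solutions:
 h(b) = C3*exp(-2^(2/3)*b/2) + (C1*sin(2^(2/3)*sqrt(3)*b/4) + C2*cos(2^(2/3)*sqrt(3)*b/4))*exp(2^(2/3)*b/4)


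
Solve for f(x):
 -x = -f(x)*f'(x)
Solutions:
 f(x) = -sqrt(C1 + x^2)
 f(x) = sqrt(C1 + x^2)


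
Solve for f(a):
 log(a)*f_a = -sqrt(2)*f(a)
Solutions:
 f(a) = C1*exp(-sqrt(2)*Integral(1/log(a), a))


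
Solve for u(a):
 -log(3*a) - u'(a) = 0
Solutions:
 u(a) = C1 - a*log(a) - a*log(3) + a


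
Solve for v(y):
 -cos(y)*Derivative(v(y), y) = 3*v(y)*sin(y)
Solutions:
 v(y) = C1*cos(y)^3


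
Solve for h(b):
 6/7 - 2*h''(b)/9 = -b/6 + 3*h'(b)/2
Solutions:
 h(b) = C1 + C2*exp(-27*b/4) + b^2/18 + 944*b/1701


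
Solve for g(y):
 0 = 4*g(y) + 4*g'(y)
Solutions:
 g(y) = C1*exp(-y)


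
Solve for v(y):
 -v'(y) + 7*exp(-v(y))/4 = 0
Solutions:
 v(y) = log(C1 + 7*y/4)


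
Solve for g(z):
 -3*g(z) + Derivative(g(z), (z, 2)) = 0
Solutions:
 g(z) = C1*exp(-sqrt(3)*z) + C2*exp(sqrt(3)*z)


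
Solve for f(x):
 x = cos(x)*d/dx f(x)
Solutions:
 f(x) = C1 + Integral(x/cos(x), x)


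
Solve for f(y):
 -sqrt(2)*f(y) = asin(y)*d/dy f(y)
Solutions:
 f(y) = C1*exp(-sqrt(2)*Integral(1/asin(y), y))


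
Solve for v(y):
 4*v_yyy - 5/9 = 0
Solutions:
 v(y) = C1 + C2*y + C3*y^2 + 5*y^3/216


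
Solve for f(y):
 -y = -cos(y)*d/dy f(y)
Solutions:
 f(y) = C1 + Integral(y/cos(y), y)


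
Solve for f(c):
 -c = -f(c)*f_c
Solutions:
 f(c) = -sqrt(C1 + c^2)
 f(c) = sqrt(C1 + c^2)


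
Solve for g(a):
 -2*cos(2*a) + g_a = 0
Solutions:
 g(a) = C1 + sin(2*a)


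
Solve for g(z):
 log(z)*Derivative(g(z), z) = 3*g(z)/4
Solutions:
 g(z) = C1*exp(3*Integral(1/log(z), z)/4)


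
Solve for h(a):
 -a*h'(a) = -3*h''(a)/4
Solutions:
 h(a) = C1 + C2*erfi(sqrt(6)*a/3)


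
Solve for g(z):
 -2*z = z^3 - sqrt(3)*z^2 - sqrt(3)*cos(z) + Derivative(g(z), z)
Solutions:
 g(z) = C1 - z^4/4 + sqrt(3)*z^3/3 - z^2 + sqrt(3)*sin(z)


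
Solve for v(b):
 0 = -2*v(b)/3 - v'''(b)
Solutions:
 v(b) = C3*exp(-2^(1/3)*3^(2/3)*b/3) + (C1*sin(2^(1/3)*3^(1/6)*b/2) + C2*cos(2^(1/3)*3^(1/6)*b/2))*exp(2^(1/3)*3^(2/3)*b/6)


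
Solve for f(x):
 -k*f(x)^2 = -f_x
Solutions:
 f(x) = -1/(C1 + k*x)


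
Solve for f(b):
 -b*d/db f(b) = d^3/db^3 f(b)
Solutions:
 f(b) = C1 + Integral(C2*airyai(-b) + C3*airybi(-b), b)


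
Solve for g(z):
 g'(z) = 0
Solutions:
 g(z) = C1


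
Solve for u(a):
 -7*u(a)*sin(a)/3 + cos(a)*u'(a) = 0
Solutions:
 u(a) = C1/cos(a)^(7/3)


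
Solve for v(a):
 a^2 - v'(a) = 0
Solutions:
 v(a) = C1 + a^3/3


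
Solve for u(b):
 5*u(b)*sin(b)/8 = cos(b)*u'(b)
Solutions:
 u(b) = C1/cos(b)^(5/8)


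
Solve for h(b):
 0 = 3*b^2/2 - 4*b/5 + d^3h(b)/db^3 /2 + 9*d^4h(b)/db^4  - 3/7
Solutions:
 h(b) = C1 + C2*b + C3*b^2 + C4*exp(-b/18) - b^5/20 + 137*b^4/30 - 11503*b^3/35


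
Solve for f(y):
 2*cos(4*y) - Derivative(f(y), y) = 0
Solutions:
 f(y) = C1 + sin(4*y)/2


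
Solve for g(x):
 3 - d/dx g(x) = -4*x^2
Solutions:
 g(x) = C1 + 4*x^3/3 + 3*x


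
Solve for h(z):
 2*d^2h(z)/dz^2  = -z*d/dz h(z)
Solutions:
 h(z) = C1 + C2*erf(z/2)


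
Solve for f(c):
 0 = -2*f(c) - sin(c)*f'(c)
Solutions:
 f(c) = C1*(cos(c) + 1)/(cos(c) - 1)


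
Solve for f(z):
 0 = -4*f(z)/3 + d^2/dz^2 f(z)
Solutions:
 f(z) = C1*exp(-2*sqrt(3)*z/3) + C2*exp(2*sqrt(3)*z/3)


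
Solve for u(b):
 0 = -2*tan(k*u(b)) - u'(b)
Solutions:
 u(b) = Piecewise((-asin(exp(C1*k - 2*b*k))/k + pi/k, Ne(k, 0)), (nan, True))
 u(b) = Piecewise((asin(exp(C1*k - 2*b*k))/k, Ne(k, 0)), (nan, True))


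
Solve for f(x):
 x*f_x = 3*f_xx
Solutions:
 f(x) = C1 + C2*erfi(sqrt(6)*x/6)


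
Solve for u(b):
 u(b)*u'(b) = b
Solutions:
 u(b) = -sqrt(C1 + b^2)
 u(b) = sqrt(C1 + b^2)


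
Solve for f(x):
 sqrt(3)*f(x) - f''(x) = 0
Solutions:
 f(x) = C1*exp(-3^(1/4)*x) + C2*exp(3^(1/4)*x)


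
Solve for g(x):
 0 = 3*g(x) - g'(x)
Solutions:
 g(x) = C1*exp(3*x)


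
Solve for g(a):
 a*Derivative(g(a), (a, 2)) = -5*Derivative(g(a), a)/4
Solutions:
 g(a) = C1 + C2/a^(1/4)


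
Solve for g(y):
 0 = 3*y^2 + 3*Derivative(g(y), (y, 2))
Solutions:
 g(y) = C1 + C2*y - y^4/12


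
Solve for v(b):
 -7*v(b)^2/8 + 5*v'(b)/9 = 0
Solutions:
 v(b) = -40/(C1 + 63*b)


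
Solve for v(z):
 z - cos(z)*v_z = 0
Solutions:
 v(z) = C1 + Integral(z/cos(z), z)


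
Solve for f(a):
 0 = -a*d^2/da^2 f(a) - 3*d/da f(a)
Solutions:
 f(a) = C1 + C2/a^2


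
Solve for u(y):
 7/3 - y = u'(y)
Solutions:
 u(y) = C1 - y^2/2 + 7*y/3


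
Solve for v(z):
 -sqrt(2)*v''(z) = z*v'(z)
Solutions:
 v(z) = C1 + C2*erf(2^(1/4)*z/2)


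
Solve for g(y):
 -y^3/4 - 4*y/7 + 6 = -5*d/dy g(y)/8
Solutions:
 g(y) = C1 + y^4/10 + 16*y^2/35 - 48*y/5


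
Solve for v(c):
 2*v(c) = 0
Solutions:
 v(c) = 0


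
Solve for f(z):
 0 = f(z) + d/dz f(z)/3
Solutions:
 f(z) = C1*exp(-3*z)


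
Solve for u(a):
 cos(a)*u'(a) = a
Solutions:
 u(a) = C1 + Integral(a/cos(a), a)


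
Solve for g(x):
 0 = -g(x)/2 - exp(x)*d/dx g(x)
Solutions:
 g(x) = C1*exp(exp(-x)/2)


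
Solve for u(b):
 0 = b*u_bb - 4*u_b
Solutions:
 u(b) = C1 + C2*b^5


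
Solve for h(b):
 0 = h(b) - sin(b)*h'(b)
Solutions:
 h(b) = C1*sqrt(cos(b) - 1)/sqrt(cos(b) + 1)


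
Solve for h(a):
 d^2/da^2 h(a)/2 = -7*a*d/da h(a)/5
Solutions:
 h(a) = C1 + C2*erf(sqrt(35)*a/5)


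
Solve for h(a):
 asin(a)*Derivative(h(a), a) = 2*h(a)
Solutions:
 h(a) = C1*exp(2*Integral(1/asin(a), a))


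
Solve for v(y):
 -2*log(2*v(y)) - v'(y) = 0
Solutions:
 Integral(1/(log(_y) + log(2)), (_y, v(y)))/2 = C1 - y


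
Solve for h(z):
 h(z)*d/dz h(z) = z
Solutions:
 h(z) = -sqrt(C1 + z^2)
 h(z) = sqrt(C1 + z^2)


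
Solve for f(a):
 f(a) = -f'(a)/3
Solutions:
 f(a) = C1*exp(-3*a)


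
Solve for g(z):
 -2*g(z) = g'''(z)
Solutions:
 g(z) = C3*exp(-2^(1/3)*z) + (C1*sin(2^(1/3)*sqrt(3)*z/2) + C2*cos(2^(1/3)*sqrt(3)*z/2))*exp(2^(1/3)*z/2)


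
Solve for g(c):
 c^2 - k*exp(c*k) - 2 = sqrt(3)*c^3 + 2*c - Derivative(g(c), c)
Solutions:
 g(c) = C1 + sqrt(3)*c^4/4 - c^3/3 + c^2 + 2*c + exp(c*k)


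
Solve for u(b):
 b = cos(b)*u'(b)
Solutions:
 u(b) = C1 + Integral(b/cos(b), b)


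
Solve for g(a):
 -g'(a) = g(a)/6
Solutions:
 g(a) = C1*exp(-a/6)


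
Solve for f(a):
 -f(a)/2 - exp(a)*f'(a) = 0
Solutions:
 f(a) = C1*exp(exp(-a)/2)


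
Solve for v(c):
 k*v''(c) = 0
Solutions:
 v(c) = C1 + C2*c


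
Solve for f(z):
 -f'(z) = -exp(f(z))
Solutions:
 f(z) = log(-1/(C1 + z))


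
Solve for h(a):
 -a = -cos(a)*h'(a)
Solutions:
 h(a) = C1 + Integral(a/cos(a), a)


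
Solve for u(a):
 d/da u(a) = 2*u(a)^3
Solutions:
 u(a) = -sqrt(2)*sqrt(-1/(C1 + 2*a))/2
 u(a) = sqrt(2)*sqrt(-1/(C1 + 2*a))/2


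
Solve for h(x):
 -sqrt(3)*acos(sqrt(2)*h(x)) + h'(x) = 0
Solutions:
 Integral(1/acos(sqrt(2)*_y), (_y, h(x))) = C1 + sqrt(3)*x


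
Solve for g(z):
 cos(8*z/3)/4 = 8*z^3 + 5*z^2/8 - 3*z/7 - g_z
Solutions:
 g(z) = C1 + 2*z^4 + 5*z^3/24 - 3*z^2/14 - 3*sin(8*z/3)/32


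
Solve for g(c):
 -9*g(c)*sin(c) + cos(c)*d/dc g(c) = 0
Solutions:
 g(c) = C1/cos(c)^9


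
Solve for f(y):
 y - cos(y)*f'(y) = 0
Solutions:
 f(y) = C1 + Integral(y/cos(y), y)


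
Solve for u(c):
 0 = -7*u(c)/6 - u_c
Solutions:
 u(c) = C1*exp(-7*c/6)


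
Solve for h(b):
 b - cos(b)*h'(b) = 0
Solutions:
 h(b) = C1 + Integral(b/cos(b), b)


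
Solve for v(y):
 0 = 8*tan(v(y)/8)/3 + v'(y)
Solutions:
 v(y) = -8*asin(C1*exp(-y/3)) + 8*pi
 v(y) = 8*asin(C1*exp(-y/3))


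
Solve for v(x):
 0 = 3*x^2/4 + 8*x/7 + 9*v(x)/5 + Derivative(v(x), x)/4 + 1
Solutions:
 v(x) = C1*exp(-36*x/5) - 5*x^2/12 - 785*x/1512 - 26315/54432


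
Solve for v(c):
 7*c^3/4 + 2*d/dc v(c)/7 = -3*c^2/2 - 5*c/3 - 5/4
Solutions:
 v(c) = C1 - 49*c^4/32 - 7*c^3/4 - 35*c^2/12 - 35*c/8


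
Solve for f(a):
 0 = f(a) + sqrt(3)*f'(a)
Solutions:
 f(a) = C1*exp(-sqrt(3)*a/3)


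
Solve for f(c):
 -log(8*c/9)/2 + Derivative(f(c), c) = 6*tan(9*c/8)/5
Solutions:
 f(c) = C1 + c*log(c)/2 - c*log(3) - c/2 + 3*c*log(2)/2 - 16*log(cos(9*c/8))/15


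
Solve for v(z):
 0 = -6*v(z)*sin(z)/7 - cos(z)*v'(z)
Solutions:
 v(z) = C1*cos(z)^(6/7)


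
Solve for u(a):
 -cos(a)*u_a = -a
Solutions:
 u(a) = C1 + Integral(a/cos(a), a)


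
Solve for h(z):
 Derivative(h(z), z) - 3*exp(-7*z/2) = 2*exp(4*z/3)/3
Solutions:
 h(z) = C1 + exp(4*z/3)/2 - 6*exp(-7*z/2)/7


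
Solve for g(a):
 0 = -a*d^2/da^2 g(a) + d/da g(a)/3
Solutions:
 g(a) = C1 + C2*a^(4/3)


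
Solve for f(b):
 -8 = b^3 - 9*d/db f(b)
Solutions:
 f(b) = C1 + b^4/36 + 8*b/9
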